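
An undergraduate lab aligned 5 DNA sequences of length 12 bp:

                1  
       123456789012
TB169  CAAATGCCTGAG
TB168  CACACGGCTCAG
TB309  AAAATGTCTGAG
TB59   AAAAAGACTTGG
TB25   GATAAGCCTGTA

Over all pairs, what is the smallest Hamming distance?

Pairwise Hamming distances:
  TB169 vs TB168: 4
  TB169 vs TB309: 2
  TB169 vs TB59: 5
  TB169 vs TB25: 5
  TB168 vs TB309: 5
  TB168 vs TB59: 6
  TB168 vs TB25: 7
  TB309 vs TB59: 4
  TB309 vs TB25: 6
  TB59 vs TB25: 6
The smallest is 2, between TB169 and TB309.

2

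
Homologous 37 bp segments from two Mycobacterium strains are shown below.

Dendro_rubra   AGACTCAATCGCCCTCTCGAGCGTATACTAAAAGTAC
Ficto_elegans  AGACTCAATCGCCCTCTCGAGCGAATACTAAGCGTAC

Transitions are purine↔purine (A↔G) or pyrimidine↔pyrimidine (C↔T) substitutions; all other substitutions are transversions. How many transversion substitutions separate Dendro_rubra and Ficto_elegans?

Mismatches occur at site 24 (T→A, transversion), site 32 (A→G, transition), site 33 (A→C, transversion).
Of the 3 differences, 1 transition and 2 transversions, so the answer is 2.

2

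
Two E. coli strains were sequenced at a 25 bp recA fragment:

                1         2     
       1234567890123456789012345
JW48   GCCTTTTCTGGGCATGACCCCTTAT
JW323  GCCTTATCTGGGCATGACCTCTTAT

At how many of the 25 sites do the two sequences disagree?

2

The sequences differ at positions 6 (T/A), 20 (C/T).
That gives 2 mismatches out of 25 aligned sites, so the Hamming distance is 2.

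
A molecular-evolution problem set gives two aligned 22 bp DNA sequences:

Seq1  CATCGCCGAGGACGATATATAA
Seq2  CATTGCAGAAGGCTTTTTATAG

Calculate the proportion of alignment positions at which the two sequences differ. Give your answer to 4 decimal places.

0.3636

The sequences differ at positions 4 (C/T), 7 (C/A), 10 (G/A), 12 (A/G), 14 (G/T), 15 (A/T), 17 (A/T), 22 (A/G).
There are 8 differences over 22 sites, so p = 8/22 = 0.3636.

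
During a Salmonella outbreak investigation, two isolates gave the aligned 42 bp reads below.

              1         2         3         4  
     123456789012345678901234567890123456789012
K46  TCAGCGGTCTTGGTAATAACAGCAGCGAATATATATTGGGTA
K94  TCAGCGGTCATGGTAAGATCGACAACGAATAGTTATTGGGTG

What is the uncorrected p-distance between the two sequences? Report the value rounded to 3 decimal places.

0.214

The sequences differ at positions 10 (T/A), 17 (T/G), 19 (A/T), 21 (A/G), 22 (G/A), 25 (G/A), 32 (T/G), 33 (A/T), 42 (A/G).
There are 9 differences over 42 sites, so p = 9/42 = 0.214.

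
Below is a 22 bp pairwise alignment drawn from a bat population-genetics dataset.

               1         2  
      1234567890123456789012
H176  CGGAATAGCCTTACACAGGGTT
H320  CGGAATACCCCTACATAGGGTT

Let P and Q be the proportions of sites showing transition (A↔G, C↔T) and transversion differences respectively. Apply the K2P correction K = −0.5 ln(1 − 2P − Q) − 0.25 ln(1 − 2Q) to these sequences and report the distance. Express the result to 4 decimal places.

Mismatches occur at site 8 (G→C, transversion), site 11 (T→C, transition), site 16 (C→T, transition).
Of the 3 differences, 2 transitions and 1 transversion over 22 sites: P = 2/22 = 0.090909, Q = 1/22 = 0.045455.
d = −0.5·ln(0.772727) − 0.25·ln(0.909090) = −0.5·(-0.257829) − 0.25·(-0.095311) = 0.1527.

0.1527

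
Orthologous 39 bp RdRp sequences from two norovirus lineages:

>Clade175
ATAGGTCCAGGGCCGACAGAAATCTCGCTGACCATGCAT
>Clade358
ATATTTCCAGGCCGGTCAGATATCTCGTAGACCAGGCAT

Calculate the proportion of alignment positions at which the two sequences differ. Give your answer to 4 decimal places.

0.2308

Differing sites — 4:G/T; 5:G/T; 12:G/C; 14:C/G; 16:A/T; 21:A/T; 28:C/T; 29:T/A; 35:T/G.
There are 9 differences over 39 sites, so p = 9/39 = 0.2308.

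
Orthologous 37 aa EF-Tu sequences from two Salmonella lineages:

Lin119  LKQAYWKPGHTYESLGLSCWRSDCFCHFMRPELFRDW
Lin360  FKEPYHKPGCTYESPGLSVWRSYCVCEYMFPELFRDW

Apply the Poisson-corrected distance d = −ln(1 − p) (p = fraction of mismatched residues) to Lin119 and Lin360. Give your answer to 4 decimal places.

0.3920

Mismatches occur at site 1 (L→F), site 3 (Q→E), site 4 (A→P), site 6 (W→H), site 10 (H→C), site 15 (L→P), site 19 (C→V), site 23 (D→Y), site 25 (F→V), site 27 (H→E), site 28 (F→Y), site 30 (R→F).
p = 12/37 = 0.324324.
d = −ln(1 − 0.324324) = −ln(0.675676) = 0.3920.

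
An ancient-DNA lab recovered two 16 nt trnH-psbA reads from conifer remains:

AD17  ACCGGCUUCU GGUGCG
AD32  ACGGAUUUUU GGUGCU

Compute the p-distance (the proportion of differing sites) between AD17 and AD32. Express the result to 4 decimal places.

Differing sites — 3:C/G; 5:G/A; 6:C/U; 9:C/U; 16:G/U.
There are 5 differences over 16 sites, so p = 5/16 = 0.3125.

0.3125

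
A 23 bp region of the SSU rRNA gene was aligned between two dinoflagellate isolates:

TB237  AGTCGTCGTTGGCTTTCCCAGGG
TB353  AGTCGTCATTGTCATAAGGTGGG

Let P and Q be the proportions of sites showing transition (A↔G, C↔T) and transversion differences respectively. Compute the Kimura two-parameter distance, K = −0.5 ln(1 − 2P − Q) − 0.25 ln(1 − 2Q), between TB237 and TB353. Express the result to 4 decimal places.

0.4828

The sequences differ at positions 8 (G/A, transition), 12 (G/T, transversion), 14 (T/A, transversion), 16 (T/A, transversion), 17 (C/A, transversion), 18 (C/G, transversion), 19 (C/G, transversion), 20 (A/T, transversion).
Of the 8 differences, 1 transition and 7 transversions over 23 sites: P = 1/23 = 0.043478, Q = 7/23 = 0.304348.
d = −0.5·ln(0.608696) − 0.25·ln(0.391304) = −0.5·(-0.496436) − 0.25·(-0.938271) = 0.4828.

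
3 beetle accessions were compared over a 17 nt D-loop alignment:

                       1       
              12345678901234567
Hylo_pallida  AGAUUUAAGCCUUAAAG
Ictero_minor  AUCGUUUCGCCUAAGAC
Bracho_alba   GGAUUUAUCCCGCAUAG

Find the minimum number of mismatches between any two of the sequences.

6

Pairwise Hamming distances:
  Hylo_pallida vs Ictero_minor: 8
  Hylo_pallida vs Bracho_alba: 6
  Ictero_minor vs Bracho_alba: 11
The smallest is 6, between Hylo_pallida and Bracho_alba.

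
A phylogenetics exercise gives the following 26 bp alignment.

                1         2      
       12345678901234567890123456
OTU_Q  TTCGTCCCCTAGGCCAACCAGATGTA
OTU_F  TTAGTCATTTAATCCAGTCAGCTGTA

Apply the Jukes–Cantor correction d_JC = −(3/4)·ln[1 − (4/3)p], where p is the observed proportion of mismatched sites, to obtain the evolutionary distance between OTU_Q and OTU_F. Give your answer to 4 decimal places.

0.4643

Differing sites — 3:C/A; 7:C/A; 8:C/T; 9:C/T; 12:G/A; 13:G/T; 17:A/G; 18:C/T; 22:A/C.
p = 9/26 = 0.346154.
d = −0.75 · ln(1 − (4/3)·0.346154) = −0.75 · ln(0.538461) = −0.75 · (-0.619040) = 0.4643.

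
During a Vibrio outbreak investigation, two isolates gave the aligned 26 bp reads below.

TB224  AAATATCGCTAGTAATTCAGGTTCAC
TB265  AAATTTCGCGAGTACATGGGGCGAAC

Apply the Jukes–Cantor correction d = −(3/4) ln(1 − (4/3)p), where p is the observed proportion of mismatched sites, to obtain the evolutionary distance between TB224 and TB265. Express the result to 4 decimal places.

Mismatches occur at site 5 (A/T), site 10 (T/G), site 15 (A/C), site 16 (T/A), site 18 (C/G), site 19 (A/G), site 22 (T/C), site 23 (T/G), site 24 (C/A).
p = 9/26 = 0.346154.
d = −0.75 · ln(1 − (4/3)·0.346154) = −0.75 · ln(0.538461) = −0.75 · (-0.619040) = 0.4643.

0.4643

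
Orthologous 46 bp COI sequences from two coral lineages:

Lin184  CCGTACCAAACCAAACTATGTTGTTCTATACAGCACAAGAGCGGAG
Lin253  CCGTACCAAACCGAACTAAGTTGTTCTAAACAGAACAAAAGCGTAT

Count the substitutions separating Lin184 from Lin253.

Differing sites — 13:A/G; 19:T/A; 29:T/A; 34:C/A; 39:G/A; 44:G/T; 46:G/T.
That gives 7 mismatches out of 46 aligned sites, so the Hamming distance is 7.

7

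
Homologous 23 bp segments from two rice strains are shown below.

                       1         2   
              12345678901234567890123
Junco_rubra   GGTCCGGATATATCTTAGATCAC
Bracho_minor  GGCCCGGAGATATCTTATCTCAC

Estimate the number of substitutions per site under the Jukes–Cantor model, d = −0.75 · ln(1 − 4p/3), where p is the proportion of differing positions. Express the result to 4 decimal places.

0.1979

The sequences differ at positions 3 (T/C), 9 (T/G), 18 (G/T), 19 (A/C).
p = 4/23 = 0.173913.
d = −0.75 · ln(1 − (4/3)·0.173913) = −0.75 · ln(0.768116) = −0.75 · (-0.263815) = 0.1979.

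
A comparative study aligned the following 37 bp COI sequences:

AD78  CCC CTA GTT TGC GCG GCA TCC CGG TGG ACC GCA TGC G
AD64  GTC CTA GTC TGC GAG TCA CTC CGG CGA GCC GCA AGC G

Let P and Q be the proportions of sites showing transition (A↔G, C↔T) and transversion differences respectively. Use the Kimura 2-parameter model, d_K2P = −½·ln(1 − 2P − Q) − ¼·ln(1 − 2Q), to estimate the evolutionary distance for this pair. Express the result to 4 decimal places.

0.3941

Mismatches occur at site 1 (C↔G, transversion), site 2 (C↔T, transition), site 9 (T↔C, transition), site 14 (C↔A, transversion), site 16 (G↔T, transversion), site 19 (T↔C, transition), site 20 (C↔T, transition), site 25 (T↔C, transition), site 27 (G↔A, transition), site 28 (A↔G, transition), site 34 (T↔A, transversion).
Of the 11 differences, 7 transitions and 4 transversions over 37 sites: P = 7/37 = 0.189189, Q = 4/37 = 0.108108.
d = −0.5·ln(0.513514) − 0.25·ln(0.783784) = −0.5·(-0.666478) − 0.25·(-0.243622) = 0.3941.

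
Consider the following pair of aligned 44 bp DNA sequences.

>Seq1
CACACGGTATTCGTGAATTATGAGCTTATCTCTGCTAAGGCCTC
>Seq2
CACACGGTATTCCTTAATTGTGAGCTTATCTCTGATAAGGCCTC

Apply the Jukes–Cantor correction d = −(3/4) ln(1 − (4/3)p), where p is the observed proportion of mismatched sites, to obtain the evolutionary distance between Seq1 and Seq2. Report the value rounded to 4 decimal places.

Differing sites — 13:G/C; 15:G/T; 20:A/G; 35:C/A.
p = 4/44 = 0.090909.
d = −0.75 · ln(1 − (4/3)·0.090909) = −0.75 · ln(0.878788) = −0.75 · (-0.129212) = 0.0969.

0.0969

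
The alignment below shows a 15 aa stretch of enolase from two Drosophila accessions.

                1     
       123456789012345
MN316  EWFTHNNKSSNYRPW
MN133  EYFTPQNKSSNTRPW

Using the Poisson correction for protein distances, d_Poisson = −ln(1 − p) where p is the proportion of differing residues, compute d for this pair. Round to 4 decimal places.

0.3102

Mismatches occur at site 2 (W/Y), site 5 (H/P), site 6 (N/Q), site 12 (Y/T).
p = 4/15 = 0.266667.
d = −ln(1 − 0.266667) = −ln(0.733333) = 0.3102.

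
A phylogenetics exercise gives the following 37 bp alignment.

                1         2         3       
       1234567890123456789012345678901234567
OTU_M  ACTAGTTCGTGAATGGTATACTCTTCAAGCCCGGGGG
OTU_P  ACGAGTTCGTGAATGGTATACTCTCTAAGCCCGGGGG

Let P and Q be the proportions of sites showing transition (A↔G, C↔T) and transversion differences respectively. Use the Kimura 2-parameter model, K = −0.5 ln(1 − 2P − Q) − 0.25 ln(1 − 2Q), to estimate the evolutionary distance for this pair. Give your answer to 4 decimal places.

The sequences differ at positions 3 (T/G, transversion), 25 (T/C, transition), 26 (C/T, transition).
Of the 3 differences, 2 transitions and 1 transversion over 37 sites: P = 2/37 = 0.054054, Q = 1/37 = 0.027027.
d = −0.5·ln(0.864865) − 0.25·ln(0.945946) = −0.5·(-0.145182) − 0.25·(-0.055570) = 0.0865.

0.0865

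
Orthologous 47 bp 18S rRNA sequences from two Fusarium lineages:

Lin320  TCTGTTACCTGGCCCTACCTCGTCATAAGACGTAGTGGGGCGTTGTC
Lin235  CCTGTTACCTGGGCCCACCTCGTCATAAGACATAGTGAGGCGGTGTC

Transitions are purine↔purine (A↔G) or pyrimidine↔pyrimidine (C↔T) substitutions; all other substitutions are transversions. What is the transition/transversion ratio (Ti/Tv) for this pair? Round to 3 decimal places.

Differing sites — 1:T/C (Ti); 13:C/G (Tv); 16:T/C (Ti); 32:G/A (Ti); 38:G/A (Ti); 43:T/G (Tv).
Of the 6 differences, 4 transitions and 2 transversions, so Ti/Tv = 4/2 = 2.000.

2.000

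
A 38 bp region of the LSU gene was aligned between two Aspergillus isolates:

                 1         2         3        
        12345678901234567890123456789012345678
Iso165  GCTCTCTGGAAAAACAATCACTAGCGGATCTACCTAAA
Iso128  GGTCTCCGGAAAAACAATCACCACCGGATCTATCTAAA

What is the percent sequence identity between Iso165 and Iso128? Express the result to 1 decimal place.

Differing sites — 2:C/G; 7:T/C; 22:T/C; 24:G/C; 33:C/T.
33 of the 38 sites match, so the percent identity is 33/38 × 100 = 86.8%.

86.8%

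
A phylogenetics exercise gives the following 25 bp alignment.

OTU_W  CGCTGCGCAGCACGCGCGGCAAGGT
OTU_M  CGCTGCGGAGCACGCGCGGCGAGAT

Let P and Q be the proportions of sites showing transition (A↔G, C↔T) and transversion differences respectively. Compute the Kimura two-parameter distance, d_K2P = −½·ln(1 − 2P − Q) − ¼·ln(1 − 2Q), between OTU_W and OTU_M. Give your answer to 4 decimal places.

The sequences differ at positions 8 (C/G, transversion), 21 (A/G, transition), 24 (G/A, transition).
Of the 3 differences, 2 transitions and 1 transversion over 25 sites: P = 2/25 = 0.080000, Q = 1/25 = 0.040000.
d = −0.5·ln(0.800000) − 0.25·ln(0.920000) = −0.5·(-0.223144) − 0.25·(-0.083382) = 0.1324.

0.1324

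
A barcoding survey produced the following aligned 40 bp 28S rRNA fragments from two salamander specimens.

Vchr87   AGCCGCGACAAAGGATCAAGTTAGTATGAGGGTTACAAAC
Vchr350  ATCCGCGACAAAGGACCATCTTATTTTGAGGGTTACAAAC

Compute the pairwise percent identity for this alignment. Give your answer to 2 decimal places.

85.00%

Differing sites — 2:G/T; 16:T/C; 19:A/T; 20:G/C; 24:G/T; 26:A/T.
34 of the 40 sites match, so the percent identity is 34/40 × 100 = 85.00%.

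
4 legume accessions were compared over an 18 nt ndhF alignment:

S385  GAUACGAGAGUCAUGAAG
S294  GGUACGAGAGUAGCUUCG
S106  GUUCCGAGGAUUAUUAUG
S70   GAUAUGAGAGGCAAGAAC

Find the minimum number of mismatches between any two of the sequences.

4

Pairwise Hamming distances:
  S385 vs S294: 7
  S385 vs S106: 7
  S385 vs S70: 4
  S294 vs S106: 9
  S294 vs S70: 10
  S106 vs S70: 11
The smallest is 4, between S385 and S70.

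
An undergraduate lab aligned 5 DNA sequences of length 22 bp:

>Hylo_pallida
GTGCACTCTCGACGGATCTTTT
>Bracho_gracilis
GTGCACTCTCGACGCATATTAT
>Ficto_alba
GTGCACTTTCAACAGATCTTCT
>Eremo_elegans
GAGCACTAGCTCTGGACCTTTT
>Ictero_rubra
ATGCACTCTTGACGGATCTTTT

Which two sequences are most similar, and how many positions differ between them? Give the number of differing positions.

2

Pairwise Hamming distances:
  Hylo_pallida vs Bracho_gracilis: 3
  Hylo_pallida vs Ficto_alba: 4
  Hylo_pallida vs Eremo_elegans: 7
  Hylo_pallida vs Ictero_rubra: 2
  Bracho_gracilis vs Ficto_alba: 6
  Bracho_gracilis vs Eremo_elegans: 10
  Bracho_gracilis vs Ictero_rubra: 5
  Ficto_alba vs Eremo_elegans: 9
  Ficto_alba vs Ictero_rubra: 6
  Eremo_elegans vs Ictero_rubra: 9
The smallest is 2, between Hylo_pallida and Ictero_rubra.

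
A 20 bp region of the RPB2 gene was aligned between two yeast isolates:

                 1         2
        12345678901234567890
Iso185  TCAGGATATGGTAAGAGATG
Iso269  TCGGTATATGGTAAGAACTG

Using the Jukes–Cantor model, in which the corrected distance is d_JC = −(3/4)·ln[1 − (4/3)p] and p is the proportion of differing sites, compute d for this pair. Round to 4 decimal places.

0.2326

The sequences differ at positions 3 (A/G), 5 (G/T), 17 (G/A), 18 (A/C).
p = 4/20 = 0.200000.
d = −0.75 · ln(1 − (4/3)·0.200000) = −0.75 · ln(0.733333) = −0.75 · (-0.310155) = 0.2326.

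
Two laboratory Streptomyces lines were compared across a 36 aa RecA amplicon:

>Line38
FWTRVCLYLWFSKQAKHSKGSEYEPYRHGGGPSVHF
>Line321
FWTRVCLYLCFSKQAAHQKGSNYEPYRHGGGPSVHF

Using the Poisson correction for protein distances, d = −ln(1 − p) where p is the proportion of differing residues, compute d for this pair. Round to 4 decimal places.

Mismatches occur at site 10 (W↔C), site 16 (K↔A), site 18 (S↔Q), site 22 (E↔N).
p = 4/36 = 0.111111.
d = −ln(1 − 0.111111) = −ln(0.888889) = 0.1178.

0.1178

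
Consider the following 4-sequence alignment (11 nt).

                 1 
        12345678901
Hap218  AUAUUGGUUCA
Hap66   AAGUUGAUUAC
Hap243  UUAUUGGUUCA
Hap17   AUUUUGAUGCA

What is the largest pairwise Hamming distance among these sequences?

6

Pairwise Hamming distances:
  Hap218 vs Hap66: 5
  Hap218 vs Hap243: 1
  Hap218 vs Hap17: 3
  Hap66 vs Hap243: 6
  Hap66 vs Hap17: 5
  Hap243 vs Hap17: 4
The largest is 6, between Hap66 and Hap243.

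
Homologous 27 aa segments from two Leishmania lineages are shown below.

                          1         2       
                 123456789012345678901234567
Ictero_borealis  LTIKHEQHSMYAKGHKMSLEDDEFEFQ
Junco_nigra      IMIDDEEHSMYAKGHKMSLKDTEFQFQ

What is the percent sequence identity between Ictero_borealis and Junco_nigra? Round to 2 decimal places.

70.37%

Mismatches occur at site 1 (L↔I), site 2 (T↔M), site 4 (K↔D), site 5 (H↔D), site 7 (Q↔E), site 20 (E↔K), site 22 (D↔T), site 25 (E↔Q).
19 of the 27 sites match, so the percent identity is 19/27 × 100 = 70.37%.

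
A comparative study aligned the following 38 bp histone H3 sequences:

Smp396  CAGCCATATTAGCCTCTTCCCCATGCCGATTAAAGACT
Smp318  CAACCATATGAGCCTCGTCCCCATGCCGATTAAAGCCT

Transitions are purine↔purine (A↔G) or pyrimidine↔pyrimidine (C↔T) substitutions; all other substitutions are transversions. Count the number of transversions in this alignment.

3

Differing sites — 3:G/A (Ti); 10:T/G (Tv); 17:T/G (Tv); 36:A/C (Tv).
Of the 4 differences, 1 transition and 3 transversions, so the answer is 3.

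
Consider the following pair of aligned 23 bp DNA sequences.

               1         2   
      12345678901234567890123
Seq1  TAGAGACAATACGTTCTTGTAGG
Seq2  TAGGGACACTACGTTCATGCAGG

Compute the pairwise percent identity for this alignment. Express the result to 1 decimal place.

82.6%

Differing sites — 4:A/G; 9:A/C; 17:T/A; 20:T/C.
19 of the 23 sites match, so the percent identity is 19/23 × 100 = 82.6%.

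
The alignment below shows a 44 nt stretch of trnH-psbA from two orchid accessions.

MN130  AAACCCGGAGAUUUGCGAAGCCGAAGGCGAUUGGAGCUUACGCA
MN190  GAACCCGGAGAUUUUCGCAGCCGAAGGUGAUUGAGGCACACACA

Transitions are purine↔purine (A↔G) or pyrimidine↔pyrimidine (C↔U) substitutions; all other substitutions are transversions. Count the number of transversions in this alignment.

Differing sites — 1:A/G (Ti); 15:G/U (Tv); 18:A/C (Tv); 28:C/U (Ti); 34:G/A (Ti); 35:A/G (Ti); 38:U/A (Tv); 39:U/C (Ti); 42:G/A (Ti).
Of the 9 differences, 6 transitions and 3 transversions, so the answer is 3.

3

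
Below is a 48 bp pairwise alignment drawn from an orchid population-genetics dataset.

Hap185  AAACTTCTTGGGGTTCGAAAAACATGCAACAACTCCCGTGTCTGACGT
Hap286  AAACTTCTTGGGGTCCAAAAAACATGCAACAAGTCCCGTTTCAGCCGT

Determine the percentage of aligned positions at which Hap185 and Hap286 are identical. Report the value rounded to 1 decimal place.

87.5%

The sequences differ at positions 15 (T/C), 17 (G/A), 33 (C/G), 40 (G/T), 43 (T/A), 45 (A/C).
42 of the 48 sites match, so the percent identity is 42/48 × 100 = 87.5%.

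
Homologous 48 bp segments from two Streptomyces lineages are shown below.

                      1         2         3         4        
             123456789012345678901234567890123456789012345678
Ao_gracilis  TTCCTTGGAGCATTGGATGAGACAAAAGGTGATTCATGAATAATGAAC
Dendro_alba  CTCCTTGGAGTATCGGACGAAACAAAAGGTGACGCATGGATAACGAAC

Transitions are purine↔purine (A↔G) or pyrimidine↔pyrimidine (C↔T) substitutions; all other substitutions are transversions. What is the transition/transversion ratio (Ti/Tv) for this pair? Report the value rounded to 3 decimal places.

Mismatches occur at site 1 (T/C, transition), site 11 (C/T, transition), site 14 (T/C, transition), site 18 (T/C, transition), site 21 (G/A, transition), site 33 (T/C, transition), site 34 (T/G, transversion), site 39 (A/G, transition), site 44 (T/C, transition).
Of the 9 differences, 8 transitions and 1 transversion, so Ti/Tv = 8/1 = 8.000.

8.000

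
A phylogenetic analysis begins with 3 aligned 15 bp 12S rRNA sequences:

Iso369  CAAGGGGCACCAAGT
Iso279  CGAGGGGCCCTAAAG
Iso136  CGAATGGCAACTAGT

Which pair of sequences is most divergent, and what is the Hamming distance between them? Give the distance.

8

Pairwise Hamming distances:
  Iso369 vs Iso279: 5
  Iso369 vs Iso136: 5
  Iso279 vs Iso136: 8
The largest is 8, between Iso279 and Iso136.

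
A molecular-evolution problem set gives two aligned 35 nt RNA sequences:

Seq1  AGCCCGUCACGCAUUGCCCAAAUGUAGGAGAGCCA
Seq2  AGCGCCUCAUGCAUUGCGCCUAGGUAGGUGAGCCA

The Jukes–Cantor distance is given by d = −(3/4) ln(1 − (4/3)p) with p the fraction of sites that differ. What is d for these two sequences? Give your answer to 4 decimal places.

The sequences differ at positions 4 (C/G), 6 (G/C), 10 (C/U), 18 (C/G), 20 (A/C), 21 (A/U), 23 (U/G), 29 (A/U).
p = 8/35 = 0.228571.
d = −0.75 · ln(1 − (4/3)·0.228571) = −0.75 · ln(0.695239) = −0.75 · (-0.363500) = 0.2726.

0.2726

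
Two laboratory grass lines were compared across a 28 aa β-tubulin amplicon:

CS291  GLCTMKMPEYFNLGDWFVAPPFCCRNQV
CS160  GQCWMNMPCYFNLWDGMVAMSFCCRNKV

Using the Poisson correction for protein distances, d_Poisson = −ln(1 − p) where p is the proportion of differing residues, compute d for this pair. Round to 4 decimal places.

The sequences differ at positions 2 (L/Q), 4 (T/W), 6 (K/N), 9 (E/C), 14 (G/W), 16 (W/G), 17 (F/M), 20 (P/M), 21 (P/S), 27 (Q/K).
p = 10/28 = 0.357143.
d = −ln(1 − 0.357143) = −ln(0.642857) = 0.4418.

0.4418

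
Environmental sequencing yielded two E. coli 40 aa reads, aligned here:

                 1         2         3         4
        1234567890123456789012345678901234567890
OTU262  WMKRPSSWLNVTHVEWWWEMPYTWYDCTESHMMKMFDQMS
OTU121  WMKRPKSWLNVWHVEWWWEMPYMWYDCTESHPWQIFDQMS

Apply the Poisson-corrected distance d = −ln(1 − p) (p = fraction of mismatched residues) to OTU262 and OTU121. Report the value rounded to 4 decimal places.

Differing sites — 6:S/K; 12:T/W; 23:T/M; 32:M/P; 33:M/W; 34:K/Q; 35:M/I.
p = 7/40 = 0.175000.
d = −ln(1 − 0.175000) = −ln(0.825000) = 0.1924.

0.1924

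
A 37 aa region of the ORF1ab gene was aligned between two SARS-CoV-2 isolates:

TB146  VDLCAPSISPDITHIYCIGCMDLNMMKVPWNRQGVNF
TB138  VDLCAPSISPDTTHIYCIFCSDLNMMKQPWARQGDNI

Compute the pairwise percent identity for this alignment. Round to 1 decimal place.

Differing sites — 12:I/T; 19:G/F; 21:M/S; 28:V/Q; 31:N/A; 35:V/D; 37:F/I.
30 of the 37 sites match, so the percent identity is 30/37 × 100 = 81.1%.

81.1%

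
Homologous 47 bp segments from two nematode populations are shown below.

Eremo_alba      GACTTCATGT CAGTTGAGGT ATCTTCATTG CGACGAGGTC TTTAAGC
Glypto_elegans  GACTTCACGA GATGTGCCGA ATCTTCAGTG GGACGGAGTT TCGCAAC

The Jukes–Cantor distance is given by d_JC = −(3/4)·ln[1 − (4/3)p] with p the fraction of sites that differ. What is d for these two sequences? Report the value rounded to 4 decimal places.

Mismatches occur at site 8 (T↔C), site 10 (T↔A), site 11 (C↔G), site 13 (G↔T), site 14 (T↔G), site 17 (A↔C), site 18 (G↔C), site 20 (T↔A), site 28 (T↔G), site 31 (C↔G), site 36 (A↔G), site 37 (G↔A), site 40 (C↔T), site 42 (T↔C), site 43 (T↔G), site 44 (A↔C), site 46 (G↔A).
p = 17/47 = 0.361702.
d = −0.75 · ln(1 − (4/3)·0.361702) = −0.75 · ln(0.517731) = −0.75 · (-0.658299) = 0.4937.

0.4937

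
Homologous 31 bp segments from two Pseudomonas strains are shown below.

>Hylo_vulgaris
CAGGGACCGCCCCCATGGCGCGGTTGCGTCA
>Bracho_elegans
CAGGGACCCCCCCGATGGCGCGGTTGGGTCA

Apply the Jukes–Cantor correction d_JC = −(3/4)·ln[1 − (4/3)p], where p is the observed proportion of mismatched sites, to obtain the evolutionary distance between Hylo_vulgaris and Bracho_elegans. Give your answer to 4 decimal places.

0.1036

The sequences differ at positions 9 (G/C), 14 (C/G), 27 (C/G).
p = 3/31 = 0.096774.
d = −0.75 · ln(1 − (4/3)·0.096774) = −0.75 · ln(0.870968) = −0.75 · (-0.138150) = 0.1036.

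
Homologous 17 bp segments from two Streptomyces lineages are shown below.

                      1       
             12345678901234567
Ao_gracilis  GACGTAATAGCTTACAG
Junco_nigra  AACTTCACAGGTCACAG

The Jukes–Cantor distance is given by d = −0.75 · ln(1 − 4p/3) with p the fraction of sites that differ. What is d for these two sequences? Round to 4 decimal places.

Mismatches occur at site 1 (G↔A), site 4 (G↔T), site 6 (A↔C), site 8 (T↔C), site 11 (C↔G), site 13 (T↔C).
p = 6/17 = 0.352941.
d = −0.75 · ln(1 − (4/3)·0.352941) = −0.75 · ln(0.529412) = −0.75 · (-0.635988) = 0.4770.

0.4770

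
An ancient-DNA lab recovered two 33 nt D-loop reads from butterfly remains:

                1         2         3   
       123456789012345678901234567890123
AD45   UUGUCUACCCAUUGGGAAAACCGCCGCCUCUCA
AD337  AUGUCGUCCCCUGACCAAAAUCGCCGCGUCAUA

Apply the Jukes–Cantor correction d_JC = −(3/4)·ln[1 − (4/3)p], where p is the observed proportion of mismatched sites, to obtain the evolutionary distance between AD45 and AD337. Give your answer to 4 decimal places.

Mismatches occur at site 1 (U→A), site 6 (U→G), site 7 (A→U), site 11 (A→C), site 13 (U→G), site 14 (G→A), site 15 (G→C), site 16 (G→C), site 21 (C→U), site 28 (C→G), site 31 (U→A), site 32 (C→U).
p = 12/33 = 0.363636.
d = −0.75 · ln(1 − (4/3)·0.363636) = −0.75 · ln(0.515152) = −0.75 · (-0.663293) = 0.4975.

0.4975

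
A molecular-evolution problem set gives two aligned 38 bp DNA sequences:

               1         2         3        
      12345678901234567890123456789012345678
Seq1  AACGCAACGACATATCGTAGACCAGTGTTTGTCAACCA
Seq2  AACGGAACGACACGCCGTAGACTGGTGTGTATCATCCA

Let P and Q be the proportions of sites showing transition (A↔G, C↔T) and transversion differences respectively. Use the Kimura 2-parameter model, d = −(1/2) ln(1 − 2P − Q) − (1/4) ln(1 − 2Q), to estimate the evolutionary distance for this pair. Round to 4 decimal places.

Mismatches occur at site 5 (C↔G, transversion), site 13 (T↔C, transition), site 14 (A↔G, transition), site 15 (T↔C, transition), site 23 (C↔T, transition), site 24 (A↔G, transition), site 29 (T↔G, transversion), site 31 (G↔A, transition), site 35 (A↔T, transversion).
Of the 9 differences, 6 transitions and 3 transversions over 38 sites: P = 6/38 = 0.157895, Q = 3/38 = 0.078947.
d = −0.5·ln(0.605263) − 0.25·ln(0.842106) = −0.5·(-0.502092) − 0.25·(-0.171849) = 0.2940.

0.2940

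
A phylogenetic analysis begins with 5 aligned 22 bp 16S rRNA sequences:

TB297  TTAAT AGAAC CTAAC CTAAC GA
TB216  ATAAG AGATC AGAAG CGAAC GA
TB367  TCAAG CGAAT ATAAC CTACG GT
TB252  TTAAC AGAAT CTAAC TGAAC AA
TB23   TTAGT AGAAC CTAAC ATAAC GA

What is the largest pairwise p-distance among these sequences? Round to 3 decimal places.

Pairwise Hamming distances:
  TB297 vs TB216: 7
  TB297 vs TB367: 8
  TB297 vs TB252: 5
  TB297 vs TB23: 2
  TB216 vs TB367: 11
  TB216 vs TB252: 9
  TB216 vs TB23: 9
  TB367 vs TB252: 10
  TB367 vs TB23: 10
  TB252 vs TB23: 6
The largest is 11 mismatches, between TB216 and TB367; p = 11/22 = 0.500.

0.500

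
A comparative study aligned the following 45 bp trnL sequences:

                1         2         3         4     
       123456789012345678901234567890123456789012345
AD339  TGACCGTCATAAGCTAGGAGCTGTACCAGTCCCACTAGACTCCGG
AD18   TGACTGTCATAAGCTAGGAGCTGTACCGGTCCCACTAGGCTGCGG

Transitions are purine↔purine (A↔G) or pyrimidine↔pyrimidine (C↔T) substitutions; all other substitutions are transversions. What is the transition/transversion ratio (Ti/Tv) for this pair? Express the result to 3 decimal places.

Differing sites — 5:C/T (Ti); 28:A/G (Ti); 39:A/G (Ti); 42:C/G (Tv).
Of the 4 differences, 3 transitions and 1 transversion, so Ti/Tv = 3/1 = 3.000.

3.000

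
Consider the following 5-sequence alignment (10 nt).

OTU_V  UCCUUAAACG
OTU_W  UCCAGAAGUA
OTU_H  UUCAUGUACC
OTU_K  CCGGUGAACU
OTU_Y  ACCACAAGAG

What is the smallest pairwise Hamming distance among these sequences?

4

Pairwise Hamming distances:
  OTU_V vs OTU_W: 5
  OTU_V vs OTU_H: 5
  OTU_V vs OTU_K: 5
  OTU_V vs OTU_Y: 5
  OTU_W vs OTU_H: 7
  OTU_W vs OTU_K: 8
  OTU_W vs OTU_Y: 4
  OTU_H vs OTU_K: 6
  OTU_H vs OTU_Y: 8
  OTU_K vs OTU_Y: 8
The smallest is 4, between OTU_W and OTU_Y.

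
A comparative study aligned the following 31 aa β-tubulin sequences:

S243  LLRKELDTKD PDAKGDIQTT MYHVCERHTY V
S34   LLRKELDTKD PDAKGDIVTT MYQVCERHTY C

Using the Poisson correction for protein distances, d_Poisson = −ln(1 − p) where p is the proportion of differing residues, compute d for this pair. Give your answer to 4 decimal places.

Mismatches occur at site 18 (Q/V), site 23 (H/Q), site 31 (V/C).
p = 3/31 = 0.096774.
d = −ln(1 − 0.096774) = −ln(0.903226) = 0.1018.

0.1018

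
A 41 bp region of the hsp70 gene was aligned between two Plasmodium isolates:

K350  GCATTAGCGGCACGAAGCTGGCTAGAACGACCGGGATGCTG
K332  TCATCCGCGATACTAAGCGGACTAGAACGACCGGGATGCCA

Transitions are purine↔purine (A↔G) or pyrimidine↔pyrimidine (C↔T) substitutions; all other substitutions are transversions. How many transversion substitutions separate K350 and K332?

4

The sequences differ at positions 1 (G/T, transversion), 5 (T/C, transition), 6 (A/C, transversion), 10 (G/A, transition), 11 (C/T, transition), 14 (G/T, transversion), 19 (T/G, transversion), 21 (G/A, transition), 40 (T/C, transition), 41 (G/A, transition).
Of the 10 differences, 6 transitions and 4 transversions, so the answer is 4.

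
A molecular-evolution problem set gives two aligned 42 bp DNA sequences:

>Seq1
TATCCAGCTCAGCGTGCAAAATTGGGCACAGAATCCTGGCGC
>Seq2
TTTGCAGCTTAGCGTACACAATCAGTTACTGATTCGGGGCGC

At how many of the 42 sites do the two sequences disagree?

13

The sequences differ at positions 2 (A/T), 4 (C/G), 10 (C/T), 16 (G/A), 19 (A/C), 23 (T/C), 24 (G/A), 26 (G/T), 27 (C/T), 30 (A/T), 33 (A/T), 36 (C/G), 37 (T/G).
That gives 13 mismatches out of 42 aligned sites, so the Hamming distance is 13.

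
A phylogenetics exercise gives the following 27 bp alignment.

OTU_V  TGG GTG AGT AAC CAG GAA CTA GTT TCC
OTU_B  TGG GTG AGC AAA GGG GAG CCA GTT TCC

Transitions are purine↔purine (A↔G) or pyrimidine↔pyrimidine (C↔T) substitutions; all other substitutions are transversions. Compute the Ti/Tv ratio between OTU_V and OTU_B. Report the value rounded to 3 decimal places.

Differing sites — 9:T/C (Ti); 12:C/A (Tv); 13:C/G (Tv); 14:A/G (Ti); 18:A/G (Ti); 20:T/C (Ti).
Of the 6 differences, 4 transitions and 2 transversions, so Ti/Tv = 4/2 = 2.000.

2.000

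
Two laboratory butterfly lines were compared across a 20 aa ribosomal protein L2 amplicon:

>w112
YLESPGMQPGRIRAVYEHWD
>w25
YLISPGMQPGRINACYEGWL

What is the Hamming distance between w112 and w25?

5

Differing sites — 3:E/I; 13:R/N; 15:V/C; 18:H/G; 20:D/L.
That gives 5 mismatches out of 20 aligned sites, so the Hamming distance is 5.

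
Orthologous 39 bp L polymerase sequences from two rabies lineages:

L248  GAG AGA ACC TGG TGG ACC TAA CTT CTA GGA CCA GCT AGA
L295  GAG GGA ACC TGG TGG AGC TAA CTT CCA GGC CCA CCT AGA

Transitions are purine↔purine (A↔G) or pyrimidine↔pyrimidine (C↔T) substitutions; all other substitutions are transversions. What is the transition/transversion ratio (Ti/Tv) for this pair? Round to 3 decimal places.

0.667

Differing sites — 4:A/G (Ti); 17:C/G (Tv); 26:T/C (Ti); 30:A/C (Tv); 34:G/C (Tv).
Of the 5 differences, 2 transitions and 3 transversions, so Ti/Tv = 2/3 = 0.667.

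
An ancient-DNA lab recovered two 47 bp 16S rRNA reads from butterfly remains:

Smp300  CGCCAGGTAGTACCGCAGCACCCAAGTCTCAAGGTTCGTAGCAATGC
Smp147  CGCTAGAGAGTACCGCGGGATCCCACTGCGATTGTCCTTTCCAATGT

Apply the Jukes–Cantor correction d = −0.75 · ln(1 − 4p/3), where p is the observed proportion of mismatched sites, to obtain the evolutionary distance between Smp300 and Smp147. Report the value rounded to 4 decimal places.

0.5360

Mismatches occur at site 4 (C/T), site 7 (G/A), site 8 (T/G), site 17 (A/G), site 19 (C/G), site 21 (C/T), site 24 (A/C), site 26 (G/C), site 28 (C/G), site 29 (T/C), site 30 (C/G), site 32 (A/T), site 33 (G/T), site 36 (T/C), site 38 (G/T), site 40 (A/T), site 41 (G/C), site 47 (C/T).
p = 18/47 = 0.382979.
d = −0.75 · ln(1 − (4/3)·0.382979) = −0.75 · ln(0.489361) = −0.75 · (-0.714655) = 0.5360.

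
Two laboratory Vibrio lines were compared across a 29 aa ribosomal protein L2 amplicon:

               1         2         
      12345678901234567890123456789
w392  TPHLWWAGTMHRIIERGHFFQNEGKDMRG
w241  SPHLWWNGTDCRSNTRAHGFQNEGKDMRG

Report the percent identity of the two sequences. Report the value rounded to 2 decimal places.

68.97%

Mismatches occur at site 1 (T→S), site 7 (A→N), site 10 (M→D), site 11 (H→C), site 13 (I→S), site 14 (I→N), site 15 (E→T), site 17 (G→A), site 19 (F→G).
20 of the 29 sites match, so the percent identity is 20/29 × 100 = 68.97%.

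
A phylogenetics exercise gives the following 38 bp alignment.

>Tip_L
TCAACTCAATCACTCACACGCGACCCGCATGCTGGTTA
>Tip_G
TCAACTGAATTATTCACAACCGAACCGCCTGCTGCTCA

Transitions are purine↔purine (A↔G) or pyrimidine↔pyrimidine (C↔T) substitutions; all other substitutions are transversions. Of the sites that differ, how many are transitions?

3

Mismatches occur at site 7 (C/G, transversion), site 11 (C/T, transition), site 13 (C/T, transition), site 19 (C/A, transversion), site 20 (G/C, transversion), site 24 (C/A, transversion), site 29 (A/C, transversion), site 35 (G/C, transversion), site 37 (T/C, transition).
Of the 9 differences, 3 transitions and 6 transversions, so the answer is 3.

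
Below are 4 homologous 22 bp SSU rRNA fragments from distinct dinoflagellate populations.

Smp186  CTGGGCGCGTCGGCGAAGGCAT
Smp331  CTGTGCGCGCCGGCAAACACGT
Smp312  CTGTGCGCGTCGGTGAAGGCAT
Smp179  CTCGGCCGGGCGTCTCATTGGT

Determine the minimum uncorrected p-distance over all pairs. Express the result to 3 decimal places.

0.091

Pairwise Hamming distances:
  Smp186 vs Smp331: 6
  Smp186 vs Smp312: 2
  Smp186 vs Smp179: 11
  Smp331 vs Smp312: 6
  Smp331 vs Smp179: 11
  Smp312 vs Smp179: 13
The smallest is 2 mismatches, between Smp186 and Smp312; p = 2/22 = 0.091.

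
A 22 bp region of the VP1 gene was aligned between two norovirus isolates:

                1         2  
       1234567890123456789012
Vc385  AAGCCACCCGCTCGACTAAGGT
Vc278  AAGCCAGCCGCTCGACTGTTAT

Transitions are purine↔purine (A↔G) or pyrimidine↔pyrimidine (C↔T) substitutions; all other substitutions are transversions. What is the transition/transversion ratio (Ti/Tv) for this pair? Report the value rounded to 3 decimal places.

0.667

Differing sites — 7:C/G (Tv); 18:A/G (Ti); 19:A/T (Tv); 20:G/T (Tv); 21:G/A (Ti).
Of the 5 differences, 2 transitions and 3 transversions, so Ti/Tv = 2/3 = 0.667.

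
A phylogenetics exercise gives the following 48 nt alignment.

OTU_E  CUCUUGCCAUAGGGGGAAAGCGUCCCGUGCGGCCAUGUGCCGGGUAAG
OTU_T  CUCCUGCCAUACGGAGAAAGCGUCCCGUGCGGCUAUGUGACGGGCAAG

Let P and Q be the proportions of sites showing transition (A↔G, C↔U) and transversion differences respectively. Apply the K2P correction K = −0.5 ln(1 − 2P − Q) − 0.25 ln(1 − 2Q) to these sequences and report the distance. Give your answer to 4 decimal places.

0.1386

Mismatches occur at site 4 (U↔C, transition), site 12 (G↔C, transversion), site 15 (G↔A, transition), site 34 (C↔U, transition), site 40 (C↔A, transversion), site 45 (U↔C, transition).
Of the 6 differences, 4 transitions and 2 transversions over 48 sites: P = 4/48 = 0.083333, Q = 2/48 = 0.041667.
d = −0.5·ln(0.791667) − 0.25·ln(0.916666) = −0.5·(-0.233614) − 0.25·(-0.087012) = 0.1386.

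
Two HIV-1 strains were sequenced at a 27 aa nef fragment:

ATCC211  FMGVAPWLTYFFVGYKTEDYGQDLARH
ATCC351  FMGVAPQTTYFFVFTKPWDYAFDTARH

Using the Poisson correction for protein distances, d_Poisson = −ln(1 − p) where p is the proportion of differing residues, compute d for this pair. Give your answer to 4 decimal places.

Differing sites — 7:W/Q; 8:L/T; 14:G/F; 15:Y/T; 17:T/P; 18:E/W; 21:G/A; 22:Q/F; 24:L/T.
p = 9/27 = 0.333333.
d = −ln(1 − 0.333333) = −ln(0.666667) = 0.4055.

0.4055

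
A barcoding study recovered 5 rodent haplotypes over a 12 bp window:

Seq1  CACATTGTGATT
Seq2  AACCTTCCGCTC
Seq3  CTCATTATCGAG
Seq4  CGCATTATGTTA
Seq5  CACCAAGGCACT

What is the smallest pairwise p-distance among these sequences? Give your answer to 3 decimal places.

Pairwise Hamming distances:
  Seq1 vs Seq2: 6
  Seq1 vs Seq3: 6
  Seq1 vs Seq4: 4
  Seq1 vs Seq5: 6
  Seq2 vs Seq3: 9
  Seq2 vs Seq4: 7
  Seq2 vs Seq5: 9
  Seq3 vs Seq4: 5
  Seq3 vs Seq5: 9
  Seq4 vs Seq5: 10
The smallest is 4 mismatches, between Seq1 and Seq4; p = 4/12 = 0.333.

0.333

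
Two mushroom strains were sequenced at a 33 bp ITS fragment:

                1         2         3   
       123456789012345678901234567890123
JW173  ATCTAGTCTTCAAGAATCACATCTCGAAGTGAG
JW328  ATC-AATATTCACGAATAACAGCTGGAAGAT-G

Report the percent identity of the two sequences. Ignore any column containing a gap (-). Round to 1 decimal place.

Excluding the 2 gap columns leaves 31 comparable sites.
Differing sites — 6:G/A; 8:C/A; 13:A/C; 18:C/A; 22:T/G; 25:C/G; 30:T/A; 31:G/T.
23 of the 31 comparable sites match, so the percent identity is 23/31 × 100 = 74.2%.

74.2%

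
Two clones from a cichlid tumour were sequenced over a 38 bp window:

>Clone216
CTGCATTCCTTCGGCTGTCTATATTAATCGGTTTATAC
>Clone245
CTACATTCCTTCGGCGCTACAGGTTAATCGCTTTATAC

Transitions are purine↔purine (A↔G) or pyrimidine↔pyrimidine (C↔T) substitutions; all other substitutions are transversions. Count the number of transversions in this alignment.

Differing sites — 3:G/A (Ti); 16:T/G (Tv); 17:G/C (Tv); 19:C/A (Tv); 20:T/C (Ti); 22:T/G (Tv); 23:A/G (Ti); 31:G/C (Tv).
Of the 8 differences, 3 transitions and 5 transversions, so the answer is 5.

5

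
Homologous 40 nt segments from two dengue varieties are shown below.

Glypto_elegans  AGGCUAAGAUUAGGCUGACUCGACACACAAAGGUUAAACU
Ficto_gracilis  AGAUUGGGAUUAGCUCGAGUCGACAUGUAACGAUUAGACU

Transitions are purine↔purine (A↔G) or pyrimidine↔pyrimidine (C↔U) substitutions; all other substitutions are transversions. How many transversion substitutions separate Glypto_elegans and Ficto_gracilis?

3

The sequences differ at positions 3 (G/A, transition), 4 (C/U, transition), 6 (A/G, transition), 7 (A/G, transition), 14 (G/C, transversion), 15 (C/U, transition), 16 (U/C, transition), 19 (C/G, transversion), 26 (C/U, transition), 27 (A/G, transition), 28 (C/U, transition), 31 (A/C, transversion), 33 (G/A, transition), 37 (A/G, transition).
Of the 14 differences, 11 transitions and 3 transversions, so the answer is 3.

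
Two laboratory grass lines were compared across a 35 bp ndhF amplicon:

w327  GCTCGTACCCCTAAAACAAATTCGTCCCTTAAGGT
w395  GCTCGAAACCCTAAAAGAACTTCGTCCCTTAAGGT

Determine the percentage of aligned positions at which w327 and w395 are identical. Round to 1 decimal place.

The sequences differ at positions 6 (T/A), 8 (C/A), 17 (C/G), 20 (A/C).
31 of the 35 sites match, so the percent identity is 31/35 × 100 = 88.6%.

88.6%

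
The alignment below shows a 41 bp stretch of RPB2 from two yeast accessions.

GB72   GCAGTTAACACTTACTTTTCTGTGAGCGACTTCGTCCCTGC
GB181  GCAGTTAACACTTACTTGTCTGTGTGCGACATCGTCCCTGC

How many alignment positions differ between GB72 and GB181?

The sequences differ at positions 18 (T/G), 25 (A/T), 31 (T/A).
That gives 3 mismatches out of 41 aligned sites, so the Hamming distance is 3.

3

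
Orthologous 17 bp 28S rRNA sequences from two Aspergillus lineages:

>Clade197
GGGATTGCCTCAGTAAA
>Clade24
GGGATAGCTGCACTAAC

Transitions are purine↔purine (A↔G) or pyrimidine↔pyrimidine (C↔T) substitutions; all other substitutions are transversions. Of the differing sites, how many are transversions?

Mismatches occur at site 6 (T/A, transversion), site 9 (C/T, transition), site 10 (T/G, transversion), site 13 (G/C, transversion), site 17 (A/C, transversion).
Of the 5 differences, 1 transition and 4 transversions, so the answer is 4.

4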